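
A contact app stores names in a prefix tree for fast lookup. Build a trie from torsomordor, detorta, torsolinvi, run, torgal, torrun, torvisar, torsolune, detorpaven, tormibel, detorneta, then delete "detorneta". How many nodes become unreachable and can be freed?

4

A node on "detorneta"'s path can go only if nothing else ends at it or branches off below it.
The suffix "neta" (4 nodes) is used only by "detorneta"; the node for "detor" still has the child "t", so pruning stops there.
Nodes removed: 4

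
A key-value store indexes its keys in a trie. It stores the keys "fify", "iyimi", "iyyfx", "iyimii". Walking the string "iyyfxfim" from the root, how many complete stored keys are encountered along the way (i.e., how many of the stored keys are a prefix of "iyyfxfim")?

Check each prefix of "iyyfxfim" against the stored set — each match is an end-marker on the path.
Prefixes of the query that are stored words: "iyyfx"
Count: 1

1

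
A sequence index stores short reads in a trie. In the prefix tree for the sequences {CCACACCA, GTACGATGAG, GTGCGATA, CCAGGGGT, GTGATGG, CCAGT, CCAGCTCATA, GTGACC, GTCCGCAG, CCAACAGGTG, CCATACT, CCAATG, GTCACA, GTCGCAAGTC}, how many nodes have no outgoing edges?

14

A leaf is a node with no children — equivalently, the end of a word that is not a proper prefix of any other stored word.
Those words: "CCAACAGGTG", "CCAATG", "CCACACCA", "CCAGCTCATA", "CCAGGGGT", "CCAGT", "CCATACT", "GTACGATGAG", "GTCACA", "GTCCGCAG", "GTCGCAAGTC", "GTGACC", "GTGATGG", "GTGCGATA"
Leaf count: 14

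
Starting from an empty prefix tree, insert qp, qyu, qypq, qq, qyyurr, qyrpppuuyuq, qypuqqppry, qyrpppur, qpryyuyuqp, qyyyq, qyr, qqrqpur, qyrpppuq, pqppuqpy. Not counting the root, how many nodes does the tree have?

52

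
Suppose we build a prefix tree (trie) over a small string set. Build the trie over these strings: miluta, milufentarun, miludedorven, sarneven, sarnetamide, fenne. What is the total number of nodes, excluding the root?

41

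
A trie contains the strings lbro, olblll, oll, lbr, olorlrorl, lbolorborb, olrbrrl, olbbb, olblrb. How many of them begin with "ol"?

Walk to "ol"; the words in its subtree are exactly those with that prefix.
Words under "ol": olbbb, olblll, olblrb, oll, olorlrorl, olrbrrl
Count: 6

6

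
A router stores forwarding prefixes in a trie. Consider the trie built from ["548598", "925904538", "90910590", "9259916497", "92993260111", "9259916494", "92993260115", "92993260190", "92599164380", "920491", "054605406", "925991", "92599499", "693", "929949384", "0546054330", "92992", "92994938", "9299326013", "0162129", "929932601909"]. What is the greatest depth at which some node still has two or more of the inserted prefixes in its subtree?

The deepest shared node is where two words last agree before diverging.
"92993260190" and "929932601909" agree on "92993260190" (11 characters) before diverging; nothing deeper is shared.
Longest shared-prefix length: 11

11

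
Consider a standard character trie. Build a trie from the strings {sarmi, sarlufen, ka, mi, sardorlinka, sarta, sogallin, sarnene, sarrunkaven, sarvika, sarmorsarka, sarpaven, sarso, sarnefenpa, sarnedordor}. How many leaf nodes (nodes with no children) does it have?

15

A leaf is a node with no children — equivalently, the end of a word that is not a proper prefix of any other stored word.
Those words: "ka", "mi", "sardorlinka", "sarlufen", "sarmi", "sarmorsarka", "sarnedordor", "sarnefenpa", "sarnene", "sarpaven", "sarrunkaven", "sarso", "sarta", "sarvika", "sogallin"
Leaf count: 15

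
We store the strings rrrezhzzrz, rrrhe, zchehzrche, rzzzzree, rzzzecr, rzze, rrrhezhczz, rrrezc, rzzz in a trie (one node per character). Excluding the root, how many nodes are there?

Count nodes per top-level branch (shared prefixes stored once):
  'r'-branch (rrrezc, rrrezhzzrz, rrrhe, rrrhezhczz, rzze, rzzz, rzzzecr, rzzzzree): 29 nodes
  'z'-branch (zchehzrche): 10 nodes
Sum: 39

39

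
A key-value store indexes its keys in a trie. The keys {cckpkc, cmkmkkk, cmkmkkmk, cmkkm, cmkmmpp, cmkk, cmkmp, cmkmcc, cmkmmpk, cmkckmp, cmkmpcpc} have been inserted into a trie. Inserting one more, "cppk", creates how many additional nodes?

3

The longest prefix of "cppk" already in the trie is "c" (length 1).
New nodes needed: |"cppk"| − 1 = 4 − 1 = 3.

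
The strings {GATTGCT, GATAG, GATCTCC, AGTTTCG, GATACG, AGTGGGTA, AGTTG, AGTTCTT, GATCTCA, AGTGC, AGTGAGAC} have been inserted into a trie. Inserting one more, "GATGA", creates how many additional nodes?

Walking "GATGA" from the root, the first 3 characters ("GAT") follow existing edges; "G" is the first miss.
So 5 − 3 = 2 new nodes.

2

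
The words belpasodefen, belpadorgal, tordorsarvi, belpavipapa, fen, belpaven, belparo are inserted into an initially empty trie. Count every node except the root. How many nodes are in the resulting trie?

Trace insertions, counting only characters that open a new branch:
  "belpasodefen" → 12 new (b, e, l, p, a, s, o, d, e, f, e, n)
  "belpadorgal" → prefix "belpa" already present; 6 new (d, o, r, g, a, l)
  "tordorsarvi" → 11 new (t, o, r, d, o, r, s, a, r, v, i)
  "belpavipapa" → prefix "belpa" already present; 6 new (v, i, p, a, p, a)
  "fen" → 3 new (f, e, n)
  "belpaven" → prefix "belpav" already present; 2 new (e, n)
  "belparo" → prefix "belpa" already present; 2 new (r, o)
Total nodes = 12 + 6 + 11 + 6 + 3 + 2 + 2 = 42

42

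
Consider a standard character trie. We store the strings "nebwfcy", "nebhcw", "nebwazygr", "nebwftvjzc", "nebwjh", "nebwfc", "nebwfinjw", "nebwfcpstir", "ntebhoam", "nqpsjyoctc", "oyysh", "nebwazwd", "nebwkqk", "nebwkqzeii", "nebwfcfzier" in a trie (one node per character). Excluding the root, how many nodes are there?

For each word, the new-node count is its length minus the longest prefix already in the trie:
  "nebwfcy" → 7 new (n, e, b, w, f, c, y)
  "nebhcw" → prefix "neb" already present; 3 new (h, c, w)
  "nebwazygr" → prefix "nebw" already present; 5 new (a, z, y, g, r)
  "nebwftvjzc" → prefix "nebwf" already present; 5 new (t, v, j, z, c)
  "nebwjh" → prefix "nebw" already present; 2 new (j, h)
  "nebwfc" → prefix "nebwfc" already present; 0 new (none)
  "nebwfinjw" → prefix "nebwf" already present; 4 new (i, n, j, w)
  "nebwfcpstir" → prefix "nebwfc" already present; 5 new (p, s, t, i, r)
  "ntebhoam" → prefix "n" already present; 7 new (t, e, b, h, o, a, m)
  "nqpsjyoctc" → prefix "n" already present; 9 new (q, p, s, j, y, o, c, t, c)
  "oyysh" → 5 new (o, y, y, s, h)
  "nebwazwd" → prefix "nebwaz" already present; 2 new (w, d)
  "nebwkqk" → prefix "nebw" already present; 3 new (k, q, k)
  "nebwkqzeii" → prefix "nebwkq" already present; 4 new (z, e, i, i)
  "nebwfcfzier" → prefix "nebwfc" already present; 5 new (f, z, i, e, r)
Total nodes = 7 + 3 + 5 + 5 + 2 + 0 + 4 + 5 + 7 + 9 + 5 + 2 + 3 + 4 + 5 = 66

66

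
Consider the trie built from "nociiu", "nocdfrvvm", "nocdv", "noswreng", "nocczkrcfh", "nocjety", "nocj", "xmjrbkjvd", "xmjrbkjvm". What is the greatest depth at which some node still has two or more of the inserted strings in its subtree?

8

Look for the deepest trie node that still has at least two words in its subtree.
"xmjrbkjvd" and "xmjrbkjvm" agree on "xmjrbkjv" (8 characters) before diverging; nothing deeper is shared.
Longest shared-prefix length: 8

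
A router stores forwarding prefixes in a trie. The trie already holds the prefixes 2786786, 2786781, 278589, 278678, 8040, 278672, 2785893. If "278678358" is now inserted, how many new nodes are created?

3

The longest prefix of "278678358" already in the trie is "278678" (length 6).
New nodes needed: |"278678358"| − 6 = 9 − 6 = 3.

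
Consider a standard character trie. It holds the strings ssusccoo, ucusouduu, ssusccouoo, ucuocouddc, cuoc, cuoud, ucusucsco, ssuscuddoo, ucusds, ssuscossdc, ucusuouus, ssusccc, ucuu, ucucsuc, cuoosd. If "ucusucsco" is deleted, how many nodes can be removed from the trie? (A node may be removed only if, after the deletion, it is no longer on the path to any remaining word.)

4

A node on "ucusucsco"'s path can go only if nothing else ends at it or branches off below it.
The suffix "csco" (4 nodes) is used only by "ucusucsco"; the node for "ucusu" still has the child "o", so pruning stops there.
Nodes removed: 4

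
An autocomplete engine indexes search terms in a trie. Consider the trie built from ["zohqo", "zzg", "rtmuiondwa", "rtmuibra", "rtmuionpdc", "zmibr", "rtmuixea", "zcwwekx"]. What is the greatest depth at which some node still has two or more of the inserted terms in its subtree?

The deepest shared node is where two words last agree before diverging.
"rtmuiondwa" and "rtmuionpdc" agree on "rtmuion" (7 characters) before diverging; nothing deeper is shared.
Longest shared-prefix length: 7

7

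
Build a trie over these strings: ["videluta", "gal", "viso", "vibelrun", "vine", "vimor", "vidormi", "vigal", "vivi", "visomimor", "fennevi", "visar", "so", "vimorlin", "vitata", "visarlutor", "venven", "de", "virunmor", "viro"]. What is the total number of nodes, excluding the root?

Trace insertions, counting only characters that open a new branch:
  "videluta" → 8 new (v, i, d, e, l, u, t, a)
  "gal" → 3 new (g, a, l)
  "viso" → prefix "vi" already present; 2 new (s, o)
  "vibelrun" → prefix "vi" already present; 6 new (b, e, l, r, u, n)
  "vine" → prefix "vi" already present; 2 new (n, e)
  "vimor" → prefix "vi" already present; 3 new (m, o, r)
  "vidormi" → prefix "vid" already present; 4 new (o, r, m, i)
  "vigal" → prefix "vi" already present; 3 new (g, a, l)
  "vivi" → prefix "vi" already present; 2 new (v, i)
  "visomimor" → prefix "viso" already present; 5 new (m, i, m, o, r)
  "fennevi" → 7 new (f, e, n, n, e, v, i)
  "visar" → prefix "vis" already present; 2 new (a, r)
  "so" → 2 new (s, o)
  "vimorlin" → prefix "vimor" already present; 3 new (l, i, n)
  "vitata" → prefix "vi" already present; 4 new (t, a, t, a)
  "visarlutor" → prefix "visar" already present; 5 new (l, u, t, o, r)
  "venven" → prefix "v" already present; 5 new (e, n, v, e, n)
  "de" → 2 new (d, e)
  "virunmor" → prefix "vi" already present; 6 new (r, u, n, m, o, r)
  "viro" → prefix "vir" already present; 1 new (o)
Total nodes = 8 + 3 + 2 + 6 + 2 + 3 + 4 + 3 + 2 + 5 + 7 + 2 + 2 + 3 + 4 + 5 + 5 + 2 + 6 + 1 = 75

75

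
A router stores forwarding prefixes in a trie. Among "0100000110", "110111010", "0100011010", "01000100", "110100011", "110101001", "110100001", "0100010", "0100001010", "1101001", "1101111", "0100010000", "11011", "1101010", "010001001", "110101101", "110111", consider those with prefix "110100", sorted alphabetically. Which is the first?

110100001

Words with prefix "110100", in lexicographic order: "110100001", "110100011", "1101001"
The 1st is 110100001.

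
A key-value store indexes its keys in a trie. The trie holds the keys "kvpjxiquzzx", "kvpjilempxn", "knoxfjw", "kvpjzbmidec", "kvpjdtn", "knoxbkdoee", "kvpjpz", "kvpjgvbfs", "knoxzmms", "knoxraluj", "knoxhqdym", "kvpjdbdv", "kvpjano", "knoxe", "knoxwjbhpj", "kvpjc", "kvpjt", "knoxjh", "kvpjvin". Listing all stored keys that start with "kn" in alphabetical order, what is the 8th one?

knoxzmms

DFS of the "kn" subtree visits, in order: "knoxbkdoee", "knoxe", "knoxfjw", "knoxhqdym", "knoxjh", "knoxraluj", "knoxwjbhpj", "knoxzmms"
The 8th is knoxzmms.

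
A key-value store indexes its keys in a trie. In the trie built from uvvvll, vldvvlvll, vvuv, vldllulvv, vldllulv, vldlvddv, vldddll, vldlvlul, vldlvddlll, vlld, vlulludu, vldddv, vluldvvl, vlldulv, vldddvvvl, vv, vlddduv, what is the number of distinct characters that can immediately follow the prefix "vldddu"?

Follow the path "vldddu" to its node, then look at its outgoing edges.
Distinct next characters after "vldddu": v.
That node has 1 child edge.

1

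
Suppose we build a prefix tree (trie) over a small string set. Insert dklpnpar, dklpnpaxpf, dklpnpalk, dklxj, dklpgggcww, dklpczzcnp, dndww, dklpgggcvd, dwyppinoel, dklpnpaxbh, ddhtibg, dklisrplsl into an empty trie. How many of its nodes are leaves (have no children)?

A leaf is a node with no children — equivalently, the end of a word that is not a proper prefix of any other stored word.
Those words: "ddhtibg", "dklisrplsl", "dklpczzcnp", "dklpgggcvd", "dklpgggcww", "dklpnpalk", "dklpnpar", "dklpnpaxbh", "dklpnpaxpf", "dklxj", "dndww", "dwyppinoel"
Leaf count: 12

12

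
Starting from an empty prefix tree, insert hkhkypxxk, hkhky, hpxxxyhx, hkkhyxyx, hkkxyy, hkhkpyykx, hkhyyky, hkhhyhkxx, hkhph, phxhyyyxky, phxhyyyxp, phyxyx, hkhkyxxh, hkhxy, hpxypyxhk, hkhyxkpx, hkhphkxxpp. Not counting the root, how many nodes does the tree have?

77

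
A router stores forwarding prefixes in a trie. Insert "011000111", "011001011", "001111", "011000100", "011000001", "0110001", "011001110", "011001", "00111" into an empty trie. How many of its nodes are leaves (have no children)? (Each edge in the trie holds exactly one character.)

6

Leaves are exactly the stored words that no other stored word extends.
Those words: "001111", "011000001", "011000100", "011000111", "011001011", "011001110"
Leaf count: 6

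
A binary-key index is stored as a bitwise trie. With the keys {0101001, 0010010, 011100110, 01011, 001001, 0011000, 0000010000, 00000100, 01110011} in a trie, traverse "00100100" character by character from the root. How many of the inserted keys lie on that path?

2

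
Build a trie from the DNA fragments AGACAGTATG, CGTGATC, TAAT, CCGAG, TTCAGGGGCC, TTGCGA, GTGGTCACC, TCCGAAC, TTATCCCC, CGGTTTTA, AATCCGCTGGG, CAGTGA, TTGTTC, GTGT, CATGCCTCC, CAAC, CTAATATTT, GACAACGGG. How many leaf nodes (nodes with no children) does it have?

18

A leaf is a node with no children — equivalently, the end of a word that is not a proper prefix of any other stored word.
Those words: "AATCCGCTGGG", "AGACAGTATG", "CAAC", "CAGTGA", "CATGCCTCC", "CCGAG", "CGGTTTTA", "CGTGATC", "CTAATATTT", "GACAACGGG", "GTGGTCACC", "GTGT", "TAAT", "TCCGAAC", "TTATCCCC", "TTCAGGGGCC", "TTGCGA", "TTGTTC"
Leaf count: 18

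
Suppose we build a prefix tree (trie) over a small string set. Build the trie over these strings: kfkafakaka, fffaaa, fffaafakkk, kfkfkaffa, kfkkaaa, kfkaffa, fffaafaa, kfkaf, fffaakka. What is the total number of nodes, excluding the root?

37

Trie structure (* marks end of a word):
(root)
├─ f
│  └─ f
│     └─ f
│        └─ a
│           └─ a
│              ├─ a *
│              ├─ f
│              │  └─ a
│              │     ├─ a *
│              │     └─ k
│              │        └─ k
│              │           └─ k *
│              └─ k
│                 └─ k
│                    └─ a *
└─ k
   └─ f
      └─ k
         ├─ a
         │  └─ f *
         │     ├─ a
         │     │  └─ k
         │     │     └─ a
         │     │        └─ k
         │     │           └─ a *
         │     └─ f
         │        └─ a *
         ├─ f
         │  └─ k
         │     └─ a
         │        └─ f
         │           └─ f
         │              └─ a *
         └─ k
            └─ a
               └─ a
                  └─ a *
Counting every labelled node above: 37.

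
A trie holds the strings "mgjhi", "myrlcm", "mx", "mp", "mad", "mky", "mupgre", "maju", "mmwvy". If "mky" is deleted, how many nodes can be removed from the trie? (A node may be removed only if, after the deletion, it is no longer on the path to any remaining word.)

2

A node on "mky"'s path can go only if nothing else ends at it or branches off below it.
The suffix "ky" (2 nodes) is used only by "mky"; the node for "m" still has the child "g", so pruning stops there.
Nodes removed: 2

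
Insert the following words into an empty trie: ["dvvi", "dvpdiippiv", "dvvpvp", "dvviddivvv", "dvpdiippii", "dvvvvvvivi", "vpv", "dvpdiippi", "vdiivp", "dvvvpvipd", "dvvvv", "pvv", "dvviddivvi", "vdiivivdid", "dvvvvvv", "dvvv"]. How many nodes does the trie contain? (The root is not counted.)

51

Insert word by word; a character creates a node only if that edge doesn't already exist:
  "dvvi" → 4 new (d, v, v, i)
  "dvpdiippiv" → prefix "dv" already present; 8 new (p, d, i, i, p, p, i, v)
  "dvvpvp" → prefix "dvv" already present; 3 new (p, v, p)
  "dvviddivvv" → prefix "dvvi" already present; 6 new (d, d, i, v, v, v)
  "dvpdiippii" → prefix "dvpdiippi" already present; 1 new (i)
  "dvvvvvvivi" → prefix "dvv" already present; 7 new (v, v, v, v, i, v, i)
  "vpv" → 3 new (v, p, v)
  "dvpdiippi" → prefix "dvpdiippi" already present; 0 new (none)
  "vdiivp" → prefix "v" already present; 5 new (d, i, i, v, p)
  "dvvvpvipd" → prefix "dvvv" already present; 5 new (p, v, i, p, d)
  "dvvvv" → prefix "dvvvv" already present; 0 new (none)
  "pvv" → 3 new (p, v, v)
  "dvviddivvi" → prefix "dvviddivv" already present; 1 new (i)
  "vdiivivdid" → prefix "vdiiv" already present; 5 new (i, v, d, i, d)
  "dvvvvvv" → prefix "dvvvvvv" already present; 0 new (none)
  "dvvv" → prefix "dvvv" already present; 0 new (none)
Total nodes = 4 + 8 + 3 + 6 + 1 + 7 + 3 + 0 + 5 + 5 + 0 + 3 + 1 + 5 + 0 + 0 = 51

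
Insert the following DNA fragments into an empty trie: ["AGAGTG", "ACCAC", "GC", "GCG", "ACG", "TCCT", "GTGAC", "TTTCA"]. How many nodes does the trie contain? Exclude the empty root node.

Trie structure (* marks end of a word):
(root)
├─ A
│  ├─ C
│  │  ├─ C
│  │  │  └─ A
│  │  │     └─ C *
│  │  └─ G *
│  └─ G
│     └─ A
│        └─ G
│           └─ T
│              └─ G *
├─ G
│  ├─ C *
│  │  └─ G *
│  └─ T
│     └─ G
│        └─ A
│           └─ C *
└─ T
   ├─ C
   │  └─ C
   │     └─ T *
   └─ T
      └─ T
         └─ C
            └─ A *
Counting every labelled node above: 26.

26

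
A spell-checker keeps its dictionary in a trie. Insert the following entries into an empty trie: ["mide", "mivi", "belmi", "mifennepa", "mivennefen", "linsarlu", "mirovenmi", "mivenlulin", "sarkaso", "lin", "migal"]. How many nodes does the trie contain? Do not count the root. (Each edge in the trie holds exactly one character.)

55

For each word, the new-node count is its length minus the longest prefix already in the trie:
  "mide" → 4 new (m, i, d, e)
  "mivi" → prefix "mi" already present; 2 new (v, i)
  "belmi" → 5 new (b, e, l, m, i)
  "mifennepa" → prefix "mi" already present; 7 new (f, e, n, n, e, p, a)
  "mivennefen" → prefix "miv" already present; 7 new (e, n, n, e, f, e, n)
  "linsarlu" → 8 new (l, i, n, s, a, r, l, u)
  "mirovenmi" → prefix "mi" already present; 7 new (r, o, v, e, n, m, i)
  "mivenlulin" → prefix "miven" already present; 5 new (l, u, l, i, n)
  "sarkaso" → 7 new (s, a, r, k, a, s, o)
  "lin" → prefix "lin" already present; 0 new (none)
  "migal" → prefix "mi" already present; 3 new (g, a, l)
Total nodes = 4 + 2 + 5 + 7 + 7 + 8 + 7 + 5 + 7 + 0 + 3 = 55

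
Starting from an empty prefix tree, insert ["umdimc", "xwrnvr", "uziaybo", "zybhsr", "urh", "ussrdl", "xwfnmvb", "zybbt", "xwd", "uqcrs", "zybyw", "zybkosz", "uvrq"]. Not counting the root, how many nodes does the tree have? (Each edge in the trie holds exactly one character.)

52

Insert word by word; a character creates a node only if that edge doesn't already exist:
  "umdimc" → 6 new (u, m, d, i, m, c)
  "xwrnvr" → 6 new (x, w, r, n, v, r)
  "uziaybo" → prefix "u" already present; 6 new (z, i, a, y, b, o)
  "zybhsr" → 6 new (z, y, b, h, s, r)
  "urh" → prefix "u" already present; 2 new (r, h)
  "ussrdl" → prefix "u" already present; 5 new (s, s, r, d, l)
  "xwfnmvb" → prefix "xw" already present; 5 new (f, n, m, v, b)
  "zybbt" → prefix "zyb" already present; 2 new (b, t)
  "xwd" → prefix "xw" already present; 1 new (d)
  "uqcrs" → prefix "u" already present; 4 new (q, c, r, s)
  "zybyw" → prefix "zyb" already present; 2 new (y, w)
  "zybkosz" → prefix "zyb" already present; 4 new (k, o, s, z)
  "uvrq" → prefix "u" already present; 3 new (v, r, q)
Total nodes = 6 + 6 + 6 + 6 + 2 + 5 + 5 + 2 + 1 + 4 + 2 + 4 + 3 = 52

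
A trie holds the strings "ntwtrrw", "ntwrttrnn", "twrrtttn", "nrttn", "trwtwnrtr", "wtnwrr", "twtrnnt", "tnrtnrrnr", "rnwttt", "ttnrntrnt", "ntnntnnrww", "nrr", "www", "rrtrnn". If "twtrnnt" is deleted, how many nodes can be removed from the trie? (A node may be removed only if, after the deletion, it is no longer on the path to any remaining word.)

5

A node on "twtrnnt"'s path can go only if nothing else ends at it or branches off below it.
The suffix "trnnt" (5 nodes) is used only by "twtrnnt"; the node for "tw" still has the child "r", so pruning stops there.
Nodes removed: 5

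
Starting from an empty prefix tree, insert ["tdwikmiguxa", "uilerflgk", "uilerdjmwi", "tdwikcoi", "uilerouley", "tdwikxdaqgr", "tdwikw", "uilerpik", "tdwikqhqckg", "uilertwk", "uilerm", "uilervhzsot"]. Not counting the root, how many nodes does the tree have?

59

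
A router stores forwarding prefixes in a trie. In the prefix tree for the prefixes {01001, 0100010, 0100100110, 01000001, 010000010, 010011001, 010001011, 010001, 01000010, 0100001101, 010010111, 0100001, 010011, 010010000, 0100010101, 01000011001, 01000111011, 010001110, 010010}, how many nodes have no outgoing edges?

11

A leaf is a node with no children — equivalently, the end of a word that is not a proper prefix of any other stored word.
Those words: "010000010", "01000010", "01000011001", "0100001101", "0100010101", "010001011", "01000111011", "010010000", "0100100110", "010010111", "010011001"
Leaf count: 11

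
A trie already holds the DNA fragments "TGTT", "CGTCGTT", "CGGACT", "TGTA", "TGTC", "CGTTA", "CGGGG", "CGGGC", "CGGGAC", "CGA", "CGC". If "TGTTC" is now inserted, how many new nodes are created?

"TGTT" is already a path in the trie; the remaining "C" must be added.
Each of the 1 remaining characters creates one node.

1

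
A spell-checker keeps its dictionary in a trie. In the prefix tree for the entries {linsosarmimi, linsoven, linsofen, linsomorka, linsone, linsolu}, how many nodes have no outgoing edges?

Leaves are exactly the stored words that no other stored word extends.
Those words: "linsofen", "linsolu", "linsomorka", "linsone", "linsosarmimi", "linsoven"
Leaf count: 6

6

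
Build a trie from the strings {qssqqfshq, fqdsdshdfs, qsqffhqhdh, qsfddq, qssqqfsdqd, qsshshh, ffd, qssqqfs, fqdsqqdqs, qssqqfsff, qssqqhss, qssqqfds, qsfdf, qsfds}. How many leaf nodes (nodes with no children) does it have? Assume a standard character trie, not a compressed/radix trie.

A leaf is a node with no children — equivalently, the end of a word that is not a proper prefix of any other stored word.
Those words: "ffd", "fqdsdshdfs", "fqdsqqdqs", "qsfddq", "qsfdf", "qsfds", "qsqffhqhdh", "qsshshh", "qssqqfds", "qssqqfsdqd", "qssqqfsff", "qssqqfshq", "qssqqhss"
Leaf count: 13

13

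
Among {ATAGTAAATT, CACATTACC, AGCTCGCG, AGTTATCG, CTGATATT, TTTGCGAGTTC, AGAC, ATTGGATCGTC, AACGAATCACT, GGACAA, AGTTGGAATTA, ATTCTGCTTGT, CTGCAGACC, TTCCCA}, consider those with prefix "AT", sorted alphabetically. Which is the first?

Words with prefix "AT", in lexicographic order: "ATAGTAAATT", "ATTCTGCTTGT", "ATTGGATCGTC"
Position 1: ATAGTAAATT

ATAGTAAATT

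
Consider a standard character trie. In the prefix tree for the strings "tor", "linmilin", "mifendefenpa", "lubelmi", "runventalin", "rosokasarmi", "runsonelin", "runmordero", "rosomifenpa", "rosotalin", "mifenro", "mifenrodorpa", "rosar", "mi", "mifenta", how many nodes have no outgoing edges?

13

Leaves are exactly the stored words that no other stored word extends.
Those words: "linmilin", "lubelmi", "mifendefenpa", "mifenrodorpa", "mifenta", "rosar", "rosokasarmi", "rosomifenpa", "rosotalin", "runmordero", "runsonelin", "runventalin", "tor"
Leaf count: 13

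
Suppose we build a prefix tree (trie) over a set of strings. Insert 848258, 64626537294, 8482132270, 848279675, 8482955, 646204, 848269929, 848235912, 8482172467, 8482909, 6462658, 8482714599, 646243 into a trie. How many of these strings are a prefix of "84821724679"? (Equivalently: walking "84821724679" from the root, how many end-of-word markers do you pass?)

Check each prefix of "84821724679" against the stored set — each match is an end-marker on the path.
Prefixes of the query that are stored words: "8482172467"
Count: 1

1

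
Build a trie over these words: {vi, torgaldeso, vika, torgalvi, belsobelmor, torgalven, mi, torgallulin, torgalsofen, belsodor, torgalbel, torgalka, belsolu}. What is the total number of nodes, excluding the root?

51

Insert word by word; a character creates a node only if that edge doesn't already exist:
  "vi" → 2 new (v, i)
  "torgaldeso" → 10 new (t, o, r, g, a, l, d, e, s, o)
  "vika" → prefix "vi" already present; 2 new (k, a)
  "torgalvi" → prefix "torgal" already present; 2 new (v, i)
  "belsobelmor" → 11 new (b, e, l, s, o, b, e, l, m, o, r)
  "torgalven" → prefix "torgalv" already present; 2 new (e, n)
  "mi" → 2 new (m, i)
  "torgallulin" → prefix "torgal" already present; 5 new (l, u, l, i, n)
  "torgalsofen" → prefix "torgal" already present; 5 new (s, o, f, e, n)
  "belsodor" → prefix "belso" already present; 3 new (d, o, r)
  "torgalbel" → prefix "torgal" already present; 3 new (b, e, l)
  "torgalka" → prefix "torgal" already present; 2 new (k, a)
  "belsolu" → prefix "belso" already present; 2 new (l, u)
Total nodes = 2 + 10 + 2 + 2 + 11 + 2 + 2 + 5 + 5 + 3 + 3 + 2 + 2 = 51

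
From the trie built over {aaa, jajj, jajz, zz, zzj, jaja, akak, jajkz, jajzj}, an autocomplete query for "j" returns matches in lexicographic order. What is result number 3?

jajkz

Filter for "j…" and sort: "jaja", "jajj", "jajkz", "jajz", "jajzj"
The 3rd is jajkz.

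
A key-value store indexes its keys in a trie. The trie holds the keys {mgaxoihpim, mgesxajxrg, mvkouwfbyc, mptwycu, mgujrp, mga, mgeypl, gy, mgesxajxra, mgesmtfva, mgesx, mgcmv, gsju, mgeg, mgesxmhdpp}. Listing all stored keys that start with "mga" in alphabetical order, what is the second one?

mgaxoihpim

Words with prefix "mga", in lexicographic order: "mga", "mgaxoihpim"
The 2nd is mgaxoihpim.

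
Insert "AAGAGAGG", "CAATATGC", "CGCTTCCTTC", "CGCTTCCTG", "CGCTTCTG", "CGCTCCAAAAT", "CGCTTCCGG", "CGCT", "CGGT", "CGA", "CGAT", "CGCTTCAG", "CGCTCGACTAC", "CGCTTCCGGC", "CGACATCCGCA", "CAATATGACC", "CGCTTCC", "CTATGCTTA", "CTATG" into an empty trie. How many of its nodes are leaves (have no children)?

A leaf is a node with no children — equivalently, the end of a word that is not a proper prefix of any other stored word.
Those words: "AAGAGAGG", "CAATATGACC", "CAATATGC", "CGACATCCGCA", "CGAT", "CGCTCCAAAAT", "CGCTCGACTAC", "CGCTTCAG", "CGCTTCCGGC", "CGCTTCCTG", "CGCTTCCTTC", "CGCTTCTG", "CGGT", "CTATGCTTA"
Leaf count: 14

14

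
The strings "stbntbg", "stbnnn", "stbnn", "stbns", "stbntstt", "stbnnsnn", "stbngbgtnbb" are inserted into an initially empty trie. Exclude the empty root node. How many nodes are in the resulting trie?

For each word, the new-node count is its length minus the longest prefix already in the trie:
  "stbntbg" → 7 new (s, t, b, n, t, b, g)
  "stbnnn" → prefix "stbn" already present; 2 new (n, n)
  "stbnn" → prefix "stbnn" already present; 0 new (none)
  "stbns" → prefix "stbn" already present; 1 new (s)
  "stbntstt" → prefix "stbnt" already present; 3 new (s, t, t)
  "stbnnsnn" → prefix "stbnn" already present; 3 new (s, n, n)
  "stbngbgtnbb" → prefix "stbn" already present; 7 new (g, b, g, t, n, b, b)
Total nodes = 7 + 2 + 0 + 1 + 3 + 3 + 7 = 23

23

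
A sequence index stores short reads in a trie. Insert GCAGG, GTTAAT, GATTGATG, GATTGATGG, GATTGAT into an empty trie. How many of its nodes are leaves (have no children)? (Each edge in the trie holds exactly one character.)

Leaves are exactly the stored words that no other stored word extends.
Those words: "GATTGATGG", "GCAGG", "GTTAAT"
Leaf count: 3

3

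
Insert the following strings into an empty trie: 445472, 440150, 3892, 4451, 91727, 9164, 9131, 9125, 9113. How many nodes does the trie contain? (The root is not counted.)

28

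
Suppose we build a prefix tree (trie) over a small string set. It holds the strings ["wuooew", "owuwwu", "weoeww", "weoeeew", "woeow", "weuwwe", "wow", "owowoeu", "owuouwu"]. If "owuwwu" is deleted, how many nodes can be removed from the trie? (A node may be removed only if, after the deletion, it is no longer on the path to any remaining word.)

3

After clearing the end-marker at "owuwwu", prune upward until reaching a node still needed by another word.
The suffix "wwu" (3 nodes) is used only by "owuwwu"; the node for "owu" still has the child "o", so pruning stops there.
Nodes removed: 3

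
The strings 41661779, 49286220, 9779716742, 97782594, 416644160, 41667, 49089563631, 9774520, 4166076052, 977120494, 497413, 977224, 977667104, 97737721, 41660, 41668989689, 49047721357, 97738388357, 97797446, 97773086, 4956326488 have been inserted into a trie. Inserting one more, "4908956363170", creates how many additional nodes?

The longest prefix of "4908956363170" already in the trie is "49089563631" (length 11).
So 13 − 11 = 2 new nodes.

2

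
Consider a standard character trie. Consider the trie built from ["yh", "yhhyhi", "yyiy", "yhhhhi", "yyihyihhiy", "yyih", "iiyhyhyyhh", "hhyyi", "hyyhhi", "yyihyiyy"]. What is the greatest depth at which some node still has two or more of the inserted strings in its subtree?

6

Look for the deepest trie node that still has at least two words in its subtree.
"yyihyihhiy" and "yyihyiyy" agree on "yyihyi" (6 characters) before diverging; nothing deeper is shared.
Longest shared-prefix length: 6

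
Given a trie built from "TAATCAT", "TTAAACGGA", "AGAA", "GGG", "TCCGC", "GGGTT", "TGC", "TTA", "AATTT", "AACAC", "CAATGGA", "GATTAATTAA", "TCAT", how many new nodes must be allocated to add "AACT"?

1

The longest prefix of "AACT" already in the trie is "AAC" (length 3).
So 4 − 3 = 1 new nodes.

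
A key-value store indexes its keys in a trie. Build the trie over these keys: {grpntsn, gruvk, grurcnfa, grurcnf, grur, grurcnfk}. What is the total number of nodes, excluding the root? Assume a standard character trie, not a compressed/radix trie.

16

Insert word by word; a character creates a node only if that edge doesn't already exist:
  "grpntsn" → 7 new (g, r, p, n, t, s, n)
  "gruvk" → prefix "gr" already present; 3 new (u, v, k)
  "grurcnfa" → prefix "gru" already present; 5 new (r, c, n, f, a)
  "grurcnf" → prefix "grurcnf" already present; 0 new (none)
  "grur" → prefix "grur" already present; 0 new (none)
  "grurcnfk" → prefix "grurcnf" already present; 1 new (k)
Total nodes = 7 + 3 + 5 + 0 + 0 + 1 = 16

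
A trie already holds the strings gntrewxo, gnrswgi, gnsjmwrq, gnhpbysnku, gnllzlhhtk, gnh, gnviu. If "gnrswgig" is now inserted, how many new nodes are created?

1

The longest prefix of "gnrswgig" already in the trie is "gnrswgi" (length 7).
So 8 − 7 = 1 new nodes.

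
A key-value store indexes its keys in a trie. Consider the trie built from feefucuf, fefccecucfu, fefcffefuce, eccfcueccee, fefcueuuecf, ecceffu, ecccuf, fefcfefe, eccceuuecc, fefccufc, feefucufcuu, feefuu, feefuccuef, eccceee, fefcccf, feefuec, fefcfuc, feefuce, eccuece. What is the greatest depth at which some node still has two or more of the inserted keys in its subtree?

Look for the deepest trie node that still has at least two words in its subtree.
e.g. "feefucuf" and "feefucufcuu" share the prefix "feefucuf" of length 8; no pair shares a longer one.
Longest shared-prefix length: 8

8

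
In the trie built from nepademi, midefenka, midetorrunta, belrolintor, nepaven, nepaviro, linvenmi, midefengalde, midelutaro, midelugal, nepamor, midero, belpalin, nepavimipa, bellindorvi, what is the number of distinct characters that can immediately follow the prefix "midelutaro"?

0

Follow the path "midelutaro" to its node, then look at its outgoing edges.
No stored string extends past "midelutaro".
That node has 0 child edges.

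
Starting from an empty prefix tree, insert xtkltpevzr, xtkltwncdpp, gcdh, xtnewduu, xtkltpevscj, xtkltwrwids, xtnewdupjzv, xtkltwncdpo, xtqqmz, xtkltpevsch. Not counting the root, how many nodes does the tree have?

Insert word by word; a character creates a node only if that edge doesn't already exist:
  "xtkltpevzr" → 10 new (x, t, k, l, t, p, e, v, z, r)
  "xtkltwncdpp" → prefix "xtklt" already present; 6 new (w, n, c, d, p, p)
  "gcdh" → 4 new (g, c, d, h)
  "xtnewduu" → prefix "xt" already present; 6 new (n, e, w, d, u, u)
  "xtkltpevscj" → prefix "xtkltpev" already present; 3 new (s, c, j)
  "xtkltwrwids" → prefix "xtkltw" already present; 5 new (r, w, i, d, s)
  "xtnewdupjzv" → prefix "xtnewdu" already present; 4 new (p, j, z, v)
  "xtkltwncdpo" → prefix "xtkltwncdp" already present; 1 new (o)
  "xtqqmz" → prefix "xt" already present; 4 new (q, q, m, z)
  "xtkltpevsch" → prefix "xtkltpevsc" already present; 1 new (h)
Total nodes = 10 + 6 + 4 + 6 + 3 + 5 + 4 + 1 + 4 + 1 = 44

44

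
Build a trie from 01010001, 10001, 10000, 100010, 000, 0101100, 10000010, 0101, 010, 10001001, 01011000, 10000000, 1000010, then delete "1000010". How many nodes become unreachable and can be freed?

After clearing the end-marker at "1000010", prune upward until reaching a node still needed by another word.
The suffix "10" (2 nodes) is used only by "1000010"; the node for "10000" still has the child "0", so pruning stops there.
Nodes removed: 2

2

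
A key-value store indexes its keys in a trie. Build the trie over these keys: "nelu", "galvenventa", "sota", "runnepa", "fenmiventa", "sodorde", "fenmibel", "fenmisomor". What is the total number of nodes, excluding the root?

49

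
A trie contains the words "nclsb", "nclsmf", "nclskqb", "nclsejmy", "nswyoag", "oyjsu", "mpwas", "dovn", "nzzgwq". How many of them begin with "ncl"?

Walk to "ncl"; the words in its subtree are exactly those with that prefix.
Matches: "nclsb", "nclsejmy", "nclskqb", "nclsmf"
Count: 4

4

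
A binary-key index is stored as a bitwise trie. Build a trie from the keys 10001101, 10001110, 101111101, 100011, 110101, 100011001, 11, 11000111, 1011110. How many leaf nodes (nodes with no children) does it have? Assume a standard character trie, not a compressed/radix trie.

7

A leaf is a node with no children — equivalently, the end of a word that is not a proper prefix of any other stored word.
Those words: "100011001", "10001101", "10001110", "1011110", "101111101", "11000111", "110101"
Leaf count: 7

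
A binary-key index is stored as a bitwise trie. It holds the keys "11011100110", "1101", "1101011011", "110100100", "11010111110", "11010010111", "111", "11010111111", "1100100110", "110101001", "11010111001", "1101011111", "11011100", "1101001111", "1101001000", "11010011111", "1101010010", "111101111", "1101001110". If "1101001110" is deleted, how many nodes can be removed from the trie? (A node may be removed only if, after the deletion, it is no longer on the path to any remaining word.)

1

Walk "1101001110" from the leaf back toward the root, removing each node that no remaining word uses.
The suffix "0" (1 node) is used only by "1101001110"; the node for "110100111" still has the child "1", so pruning stops there.
Nodes removed: 1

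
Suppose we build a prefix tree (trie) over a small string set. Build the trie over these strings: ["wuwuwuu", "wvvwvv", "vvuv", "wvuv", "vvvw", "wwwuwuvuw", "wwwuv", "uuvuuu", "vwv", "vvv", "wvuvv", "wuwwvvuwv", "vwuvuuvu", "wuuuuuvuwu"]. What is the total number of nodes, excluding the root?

58

Insert word by word; a character creates a node only if that edge doesn't already exist:
  "wuwuwuu" → 7 new (w, u, w, u, w, u, u)
  "wvvwvv" → prefix "w" already present; 5 new (v, v, w, v, v)
  "vvuv" → 4 new (v, v, u, v)
  "wvuv" → prefix "wv" already present; 2 new (u, v)
  "vvvw" → prefix "vv" already present; 2 new (v, w)
  "wwwuwuvuw" → prefix "w" already present; 8 new (w, w, u, w, u, v, u, w)
  "wwwuv" → prefix "wwwu" already present; 1 new (v)
  "uuvuuu" → 6 new (u, u, v, u, u, u)
  "vwv" → prefix "v" already present; 2 new (w, v)
  "vvv" → prefix "vvv" already present; 0 new (none)
  "wvuvv" → prefix "wvuv" already present; 1 new (v)
  "wuwwvvuwv" → prefix "wuw" already present; 6 new (w, v, v, u, w, v)
  "vwuvuuvu" → prefix "vw" already present; 6 new (u, v, u, u, v, u)
  "wuuuuuvuwu" → prefix "wu" already present; 8 new (u, u, u, u, v, u, w, u)
Total nodes = 7 + 5 + 4 + 2 + 2 + 8 + 1 + 6 + 2 + 0 + 1 + 6 + 6 + 8 = 58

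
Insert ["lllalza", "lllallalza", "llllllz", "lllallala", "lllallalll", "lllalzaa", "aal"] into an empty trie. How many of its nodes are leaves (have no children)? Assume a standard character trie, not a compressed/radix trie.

6

A leaf is a node with no children — equivalently, the end of a word that is not a proper prefix of any other stored word.
Those words: "aal", "lllallala", "lllallalll", "lllallalza", "lllalzaa", "llllllz"
Leaf count: 6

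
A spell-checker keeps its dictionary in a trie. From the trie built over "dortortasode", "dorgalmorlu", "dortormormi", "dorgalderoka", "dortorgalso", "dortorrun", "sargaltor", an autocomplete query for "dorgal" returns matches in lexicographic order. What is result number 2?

dorgalmorlu

Filter for "dorgal…" and sort: "dorgalderoka", "dorgalmorlu"
The 2nd is dorgalmorlu.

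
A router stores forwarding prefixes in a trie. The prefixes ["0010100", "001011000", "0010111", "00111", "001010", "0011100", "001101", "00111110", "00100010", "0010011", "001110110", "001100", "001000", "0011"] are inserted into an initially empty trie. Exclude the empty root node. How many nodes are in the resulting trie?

31

Trie structure (* marks end of a word):
(root)
└─ 0
   └─ 0
      └─ 1
         ├─ 0
         │  ├─ 0
         │  │  ├─ 0 *
         │  │  │  └─ 1
         │  │  │     └─ 0 *
         │  │  └─ 1
         │  │     └─ 1 *
         │  └─ 1
         │     ├─ 0 *
         │     │  └─ 0 *
         │     └─ 1
         │        ├─ 0
         │        │  └─ 0
         │        │     └─ 0 *
         │        └─ 1 *
         └─ 1 *
            ├─ 0
            │  ├─ 0 *
            │  └─ 1 *
            └─ 1 *
               ├─ 0
               │  ├─ 0 *
               │  └─ 1
               │     └─ 1
               │        └─ 0 *
               └─ 1
                  └─ 1
                     └─ 0 *
Counting every labelled node above: 31.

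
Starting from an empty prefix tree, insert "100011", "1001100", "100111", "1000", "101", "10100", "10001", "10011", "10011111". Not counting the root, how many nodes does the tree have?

Count nodes per top-level branch (shared prefixes stored once):
  '1'-branch (1000, 10001, 100011, 10011, 1001100, 100111, 10011111, 101, 10100): 16 nodes
Sum: 16

16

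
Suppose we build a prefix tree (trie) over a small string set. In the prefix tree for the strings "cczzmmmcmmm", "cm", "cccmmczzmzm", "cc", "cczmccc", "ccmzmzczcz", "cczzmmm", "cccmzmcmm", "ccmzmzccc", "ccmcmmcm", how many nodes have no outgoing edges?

A leaf is a node with no children — equivalently, the end of a word that is not a proper prefix of any other stored word.
Those words: "cccmmczzmzm", "cccmzmcmm", "ccmcmmcm", "ccmzmzccc", "ccmzmzczcz", "cczmccc", "cczzmmmcmmm", "cm"
Leaf count: 8

8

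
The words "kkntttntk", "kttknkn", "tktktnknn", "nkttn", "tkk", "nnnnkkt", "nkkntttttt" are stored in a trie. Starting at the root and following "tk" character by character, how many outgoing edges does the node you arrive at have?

2

Walk "tk" from the root, arriving at one node.
Distinct next characters after "tk": k, t.
That node has 2 child edges.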